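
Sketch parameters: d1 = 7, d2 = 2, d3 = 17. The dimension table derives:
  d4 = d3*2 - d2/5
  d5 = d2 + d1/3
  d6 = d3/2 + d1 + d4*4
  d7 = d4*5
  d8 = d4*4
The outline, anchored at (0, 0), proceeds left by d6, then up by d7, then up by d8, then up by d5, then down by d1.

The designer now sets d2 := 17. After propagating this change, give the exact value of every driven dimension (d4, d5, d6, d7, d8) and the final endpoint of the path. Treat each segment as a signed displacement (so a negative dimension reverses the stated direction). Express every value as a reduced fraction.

Apply edit: d2 := 17
  d4 = d3*2 - d2/5 = 153/5
  d5 = d2 + d1/3 = 58/3
  d6 = d3/2 + d1 + d4*4 = 1379/10
  d7 = d4*5 = 153
  d8 = d4*4 = 612/5
Walk from origin (0, 0):
  seg 1: left by d6 = 1379/10 → (-1379/10, 0)
  seg 2: up by d7 = 153 → (-1379/10, 153)
  seg 3: up by d8 = 612/5 → (-1379/10, 1377/5)
  seg 4: up by d5 = 58/3 → (-1379/10, 4421/15)
  seg 5: down by d1 = 7 → (-1379/10, 4316/15)

d4 = 153/5
d5 = 58/3
d6 = 1379/10
d7 = 153
d8 = 612/5
endpoint = (-1379/10, 4316/15)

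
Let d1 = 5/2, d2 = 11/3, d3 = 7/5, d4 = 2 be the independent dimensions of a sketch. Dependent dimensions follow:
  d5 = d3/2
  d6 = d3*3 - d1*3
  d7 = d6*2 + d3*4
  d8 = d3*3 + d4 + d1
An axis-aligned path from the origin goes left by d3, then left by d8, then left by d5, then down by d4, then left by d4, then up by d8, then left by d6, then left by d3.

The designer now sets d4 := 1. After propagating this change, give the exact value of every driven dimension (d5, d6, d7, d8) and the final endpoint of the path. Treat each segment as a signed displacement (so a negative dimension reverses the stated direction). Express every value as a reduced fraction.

Apply edit: d4 := 1
  d5 = d3/2 = 7/10
  d6 = d3*3 - d1*3 = -33/10
  d7 = d6*2 + d3*4 = -1
  d8 = d3*3 + d4 + d1 = 77/10
Walk from origin (0, 0):
  seg 1: left by d3 = 7/5 → (-7/5, 0)
  seg 2: left by d8 = 77/10 → (-91/10, 0)
  seg 3: left by d5 = 7/10 → (-49/5, 0)
  seg 4: down by d4 = 1 → (-49/5, -1)
  seg 5: left by d4 = 1 → (-54/5, -1)
  seg 6: up by d8 = 77/10 → (-54/5, 67/10)
  seg 7: left by d6 = -33/10 → (-15/2, 67/10)
  seg 8: left by d3 = 7/5 → (-89/10, 67/10)

d5 = 7/10
d6 = -33/10
d7 = -1
d8 = 77/10
endpoint = (-89/10, 67/10)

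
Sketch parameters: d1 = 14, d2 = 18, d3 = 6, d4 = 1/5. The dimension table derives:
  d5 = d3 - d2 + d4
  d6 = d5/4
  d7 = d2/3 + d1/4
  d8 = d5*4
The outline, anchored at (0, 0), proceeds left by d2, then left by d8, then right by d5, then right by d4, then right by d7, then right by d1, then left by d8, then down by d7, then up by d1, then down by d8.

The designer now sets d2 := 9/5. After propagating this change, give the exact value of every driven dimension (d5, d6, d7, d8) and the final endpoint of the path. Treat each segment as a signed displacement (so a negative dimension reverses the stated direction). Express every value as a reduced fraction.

d5 = 22/5
d6 = 11/10
d7 = 41/10
d8 = 88/5
endpoint = (-143/10, -77/10)

Apply edit: d2 := 9/5
  d5 = d3 - d2 + d4 = 22/5
  d6 = d5/4 = 11/10
  d7 = d2/3 + d1/4 = 41/10
  d8 = d5*4 = 88/5
Walk from origin (0, 0):
  seg 1: left by d2 = 9/5 → (-9/5, 0)
  seg 2: left by d8 = 88/5 → (-97/5, 0)
  seg 3: right by d5 = 22/5 → (-15, 0)
  seg 4: right by d4 = 1/5 → (-74/5, 0)
  seg 5: right by d7 = 41/10 → (-107/10, 0)
  seg 6: right by d1 = 14 → (33/10, 0)
  seg 7: left by d8 = 88/5 → (-143/10, 0)
  seg 8: down by d7 = 41/10 → (-143/10, -41/10)
  seg 9: up by d1 = 14 → (-143/10, 99/10)
  seg 10: down by d8 = 88/5 → (-143/10, -77/10)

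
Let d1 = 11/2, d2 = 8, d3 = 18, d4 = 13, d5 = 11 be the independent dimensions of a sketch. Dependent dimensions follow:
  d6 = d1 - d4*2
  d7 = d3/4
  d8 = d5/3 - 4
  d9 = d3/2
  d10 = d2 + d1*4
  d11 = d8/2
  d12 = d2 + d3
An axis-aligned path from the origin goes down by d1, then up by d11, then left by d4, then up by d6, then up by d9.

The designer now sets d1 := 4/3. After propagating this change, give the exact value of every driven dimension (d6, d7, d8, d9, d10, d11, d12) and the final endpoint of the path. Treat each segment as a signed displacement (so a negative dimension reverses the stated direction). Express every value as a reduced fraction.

Apply edit: d1 := 4/3
  d6 = d1 - d4*2 = -74/3
  d7 = d3/4 = 9/2
  d8 = d5/3 - 4 = -1/3
  d9 = d3/2 = 9
  d10 = d2 + d1*4 = 40/3
  d11 = d8/2 = -1/6
  d12 = d2 + d3 = 26
Walk from origin (0, 0):
  seg 1: down by d1 = 4/3 → (0, -4/3)
  seg 2: up by d11 = -1/6 → (0, -3/2)
  seg 3: left by d4 = 13 → (-13, -3/2)
  seg 4: up by d6 = -74/3 → (-13, -157/6)
  seg 5: up by d9 = 9 → (-13, -103/6)

d6 = -74/3
d7 = 9/2
d8 = -1/3
d9 = 9
d10 = 40/3
d11 = -1/6
d12 = 26
endpoint = (-13, -103/6)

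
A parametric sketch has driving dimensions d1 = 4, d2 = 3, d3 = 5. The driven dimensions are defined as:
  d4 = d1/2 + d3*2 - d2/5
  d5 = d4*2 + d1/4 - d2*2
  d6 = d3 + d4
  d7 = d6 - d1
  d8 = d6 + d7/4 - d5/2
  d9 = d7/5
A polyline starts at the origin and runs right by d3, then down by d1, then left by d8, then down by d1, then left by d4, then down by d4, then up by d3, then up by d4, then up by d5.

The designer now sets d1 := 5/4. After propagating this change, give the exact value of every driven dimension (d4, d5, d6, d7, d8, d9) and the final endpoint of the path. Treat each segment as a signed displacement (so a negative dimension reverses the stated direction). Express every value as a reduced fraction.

d4 = 401/40
d5 = 1149/80
d6 = 601/40
d7 = 551/40
d8 = 903/80
d9 = 551/200
endpoint = (-261/16, 1349/80)

Apply edit: d1 := 5/4
  d4 = d1/2 + d3*2 - d2/5 = 401/40
  d5 = d4*2 + d1/4 - d2*2 = 1149/80
  d6 = d3 + d4 = 601/40
  d7 = d6 - d1 = 551/40
  d8 = d6 + d7/4 - d5/2 = 903/80
  d9 = d7/5 = 551/200
Walk from origin (0, 0):
  seg 1: right by d3 = 5 → (5, 0)
  seg 2: down by d1 = 5/4 → (5, -5/4)
  seg 3: left by d8 = 903/80 → (-503/80, -5/4)
  seg 4: down by d1 = 5/4 → (-503/80, -5/2)
  seg 5: left by d4 = 401/40 → (-261/16, -5/2)
  seg 6: down by d4 = 401/40 → (-261/16, -501/40)
  seg 7: up by d3 = 5 → (-261/16, -301/40)
  seg 8: up by d4 = 401/40 → (-261/16, 5/2)
  seg 9: up by d5 = 1149/80 → (-261/16, 1349/80)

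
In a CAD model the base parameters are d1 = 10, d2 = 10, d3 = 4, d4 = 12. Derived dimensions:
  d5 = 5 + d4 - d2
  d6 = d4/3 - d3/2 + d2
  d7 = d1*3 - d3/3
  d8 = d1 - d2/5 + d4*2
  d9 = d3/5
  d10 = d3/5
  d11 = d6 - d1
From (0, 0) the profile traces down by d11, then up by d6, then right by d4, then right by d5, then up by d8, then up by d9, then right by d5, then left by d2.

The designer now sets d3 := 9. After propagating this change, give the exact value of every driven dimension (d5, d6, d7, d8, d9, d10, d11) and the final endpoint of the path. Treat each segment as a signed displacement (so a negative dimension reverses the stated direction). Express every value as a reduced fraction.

Apply edit: d3 := 9
  d5 = 5 + d4 - d2 = 7
  d6 = d4/3 - d3/2 + d2 = 19/2
  d7 = d1*3 - d3/3 = 27
  d8 = d1 - d2/5 + d4*2 = 32
  d9 = d3/5 = 9/5
  d10 = d3/5 = 9/5
  d11 = d6 - d1 = -1/2
Walk from origin (0, 0):
  seg 1: down by d11 = -1/2 → (0, 1/2)
  seg 2: up by d6 = 19/2 → (0, 10)
  seg 3: right by d4 = 12 → (12, 10)
  seg 4: right by d5 = 7 → (19, 10)
  seg 5: up by d8 = 32 → (19, 42)
  seg 6: up by d9 = 9/5 → (19, 219/5)
  seg 7: right by d5 = 7 → (26, 219/5)
  seg 8: left by d2 = 10 → (16, 219/5)

d5 = 7
d6 = 19/2
d7 = 27
d8 = 32
d9 = 9/5
d10 = 9/5
d11 = -1/2
endpoint = (16, 219/5)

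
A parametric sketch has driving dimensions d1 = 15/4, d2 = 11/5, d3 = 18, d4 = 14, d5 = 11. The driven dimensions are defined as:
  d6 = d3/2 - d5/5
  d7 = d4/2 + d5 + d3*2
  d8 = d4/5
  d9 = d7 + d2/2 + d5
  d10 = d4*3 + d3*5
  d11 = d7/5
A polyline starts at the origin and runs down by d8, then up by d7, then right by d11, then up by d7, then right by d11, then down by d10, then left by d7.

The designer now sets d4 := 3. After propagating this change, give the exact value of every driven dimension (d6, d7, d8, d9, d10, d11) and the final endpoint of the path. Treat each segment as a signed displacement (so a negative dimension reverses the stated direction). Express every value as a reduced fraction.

Apply edit: d4 := 3
  d6 = d3/2 - d5/5 = 34/5
  d7 = d4/2 + d5 + d3*2 = 97/2
  d8 = d4/5 = 3/5
  d9 = d7 + d2/2 + d5 = 303/5
  d10 = d4*3 + d3*5 = 99
  d11 = d7/5 = 97/10
Walk from origin (0, 0):
  seg 1: down by d8 = 3/5 → (0, -3/5)
  seg 2: up by d7 = 97/2 → (0, 479/10)
  seg 3: right by d11 = 97/10 → (97/10, 479/10)
  seg 4: up by d7 = 97/2 → (97/10, 482/5)
  seg 5: right by d11 = 97/10 → (97/5, 482/5)
  seg 6: down by d10 = 99 → (97/5, -13/5)
  seg 7: left by d7 = 97/2 → (-291/10, -13/5)

d6 = 34/5
d7 = 97/2
d8 = 3/5
d9 = 303/5
d10 = 99
d11 = 97/10
endpoint = (-291/10, -13/5)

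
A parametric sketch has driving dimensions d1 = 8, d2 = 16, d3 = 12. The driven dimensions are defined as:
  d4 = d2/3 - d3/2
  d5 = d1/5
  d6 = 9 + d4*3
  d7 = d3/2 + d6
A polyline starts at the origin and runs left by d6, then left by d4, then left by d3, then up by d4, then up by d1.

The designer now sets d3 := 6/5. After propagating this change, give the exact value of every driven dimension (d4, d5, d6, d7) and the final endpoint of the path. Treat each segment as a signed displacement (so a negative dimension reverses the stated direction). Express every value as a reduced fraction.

d4 = 71/15
d5 = 8/5
d6 = 116/5
d7 = 119/5
endpoint = (-437/15, 191/15)

Apply edit: d3 := 6/5
  d4 = d2/3 - d3/2 = 71/15
  d5 = d1/5 = 8/5
  d6 = 9 + d4*3 = 116/5
  d7 = d3/2 + d6 = 119/5
Walk from origin (0, 0):
  seg 1: left by d6 = 116/5 → (-116/5, 0)
  seg 2: left by d4 = 71/15 → (-419/15, 0)
  seg 3: left by d3 = 6/5 → (-437/15, 0)
  seg 4: up by d4 = 71/15 → (-437/15, 71/15)
  seg 5: up by d1 = 8 → (-437/15, 191/15)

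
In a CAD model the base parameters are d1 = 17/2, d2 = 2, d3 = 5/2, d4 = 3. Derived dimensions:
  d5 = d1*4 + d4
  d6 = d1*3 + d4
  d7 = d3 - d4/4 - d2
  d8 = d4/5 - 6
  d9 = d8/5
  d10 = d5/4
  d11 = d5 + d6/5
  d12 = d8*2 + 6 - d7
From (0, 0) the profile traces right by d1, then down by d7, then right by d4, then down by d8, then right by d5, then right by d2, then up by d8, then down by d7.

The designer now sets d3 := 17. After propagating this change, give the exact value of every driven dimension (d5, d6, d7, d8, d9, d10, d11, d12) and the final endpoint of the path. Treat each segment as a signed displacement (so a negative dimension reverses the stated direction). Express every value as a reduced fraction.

d5 = 37
d6 = 57/2
d7 = 57/4
d8 = -27/5
d9 = -27/25
d10 = 37/4
d11 = 427/10
d12 = -381/20
endpoint = (101/2, -57/2)

Apply edit: d3 := 17
  d5 = d1*4 + d4 = 37
  d6 = d1*3 + d4 = 57/2
  d7 = d3 - d4/4 - d2 = 57/4
  d8 = d4/5 - 6 = -27/5
  d9 = d8/5 = -27/25
  d10 = d5/4 = 37/4
  d11 = d5 + d6/5 = 427/10
  d12 = d8*2 + 6 - d7 = -381/20
Walk from origin (0, 0):
  seg 1: right by d1 = 17/2 → (17/2, 0)
  seg 2: down by d7 = 57/4 → (17/2, -57/4)
  seg 3: right by d4 = 3 → (23/2, -57/4)
  seg 4: down by d8 = -27/5 → (23/2, -177/20)
  seg 5: right by d5 = 37 → (97/2, -177/20)
  seg 6: right by d2 = 2 → (101/2, -177/20)
  seg 7: up by d8 = -27/5 → (101/2, -57/4)
  seg 8: down by d7 = 57/4 → (101/2, -57/2)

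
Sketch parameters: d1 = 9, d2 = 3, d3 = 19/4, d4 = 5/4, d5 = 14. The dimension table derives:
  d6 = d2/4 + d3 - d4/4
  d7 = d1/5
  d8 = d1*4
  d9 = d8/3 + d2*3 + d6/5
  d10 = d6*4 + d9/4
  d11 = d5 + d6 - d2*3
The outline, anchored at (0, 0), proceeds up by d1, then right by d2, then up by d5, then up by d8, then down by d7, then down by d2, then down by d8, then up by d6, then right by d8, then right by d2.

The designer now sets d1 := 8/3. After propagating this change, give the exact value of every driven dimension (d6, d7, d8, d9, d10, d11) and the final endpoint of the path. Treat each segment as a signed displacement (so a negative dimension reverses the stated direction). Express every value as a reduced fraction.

Apply edit: d1 := 8/3
  d6 = d2/4 + d3 - d4/4 = 83/16
  d7 = d1/5 = 8/15
  d8 = d1*4 = 32/3
  d9 = d8/3 + d2*3 + d6/5 = 9787/720
  d10 = d6*4 + d9/4 = 69547/2880
  d11 = d5 + d6 - d2*3 = 163/16
Walk from origin (0, 0):
  seg 1: up by d1 = 8/3 → (0, 8/3)
  seg 2: right by d2 = 3 → (3, 8/3)
  seg 3: up by d5 = 14 → (3, 50/3)
  seg 4: up by d8 = 32/3 → (3, 82/3)
  seg 5: down by d7 = 8/15 → (3, 134/5)
  seg 6: down by d2 = 3 → (3, 119/5)
  seg 7: down by d8 = 32/3 → (3, 197/15)
  seg 8: up by d6 = 83/16 → (3, 4397/240)
  seg 9: right by d8 = 32/3 → (41/3, 4397/240)
  seg 10: right by d2 = 3 → (50/3, 4397/240)

d6 = 83/16
d7 = 8/15
d8 = 32/3
d9 = 9787/720
d10 = 69547/2880
d11 = 163/16
endpoint = (50/3, 4397/240)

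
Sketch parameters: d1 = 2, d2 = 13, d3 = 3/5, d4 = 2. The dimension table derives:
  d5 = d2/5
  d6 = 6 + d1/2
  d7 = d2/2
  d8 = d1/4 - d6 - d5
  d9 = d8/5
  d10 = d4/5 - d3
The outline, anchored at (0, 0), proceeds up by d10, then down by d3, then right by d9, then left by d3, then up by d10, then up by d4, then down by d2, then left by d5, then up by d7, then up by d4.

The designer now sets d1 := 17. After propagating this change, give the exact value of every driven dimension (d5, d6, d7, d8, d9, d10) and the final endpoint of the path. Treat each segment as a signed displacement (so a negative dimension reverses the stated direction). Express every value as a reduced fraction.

d5 = 13/5
d6 = 29/2
d7 = 13/2
d8 = -257/20
d9 = -257/100
d10 = -1/5
endpoint = (-577/100, -7/2)

Apply edit: d1 := 17
  d5 = d2/5 = 13/5
  d6 = 6 + d1/2 = 29/2
  d7 = d2/2 = 13/2
  d8 = d1/4 - d6 - d5 = -257/20
  d9 = d8/5 = -257/100
  d10 = d4/5 - d3 = -1/5
Walk from origin (0, 0):
  seg 1: up by d10 = -1/5 → (0, -1/5)
  seg 2: down by d3 = 3/5 → (0, -4/5)
  seg 3: right by d9 = -257/100 → (-257/100, -4/5)
  seg 4: left by d3 = 3/5 → (-317/100, -4/5)
  seg 5: up by d10 = -1/5 → (-317/100, -1)
  seg 6: up by d4 = 2 → (-317/100, 1)
  seg 7: down by d2 = 13 → (-317/100, -12)
  seg 8: left by d5 = 13/5 → (-577/100, -12)
  seg 9: up by d7 = 13/2 → (-577/100, -11/2)
  seg 10: up by d4 = 2 → (-577/100, -7/2)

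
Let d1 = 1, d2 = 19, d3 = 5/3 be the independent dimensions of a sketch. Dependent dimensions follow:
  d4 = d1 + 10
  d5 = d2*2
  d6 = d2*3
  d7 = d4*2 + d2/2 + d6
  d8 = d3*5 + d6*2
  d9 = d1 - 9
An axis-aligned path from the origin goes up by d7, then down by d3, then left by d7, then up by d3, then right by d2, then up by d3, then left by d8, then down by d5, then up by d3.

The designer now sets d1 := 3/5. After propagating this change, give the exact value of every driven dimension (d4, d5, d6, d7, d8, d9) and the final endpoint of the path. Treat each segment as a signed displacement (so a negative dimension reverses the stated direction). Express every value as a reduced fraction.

Apply edit: d1 := 3/5
  d4 = d1 + 10 = 53/5
  d5 = d2*2 = 38
  d6 = d2*3 = 57
  d7 = d4*2 + d2/2 + d6 = 877/10
  d8 = d3*5 + d6*2 = 367/3
  d9 = d1 - 9 = -42/5
Walk from origin (0, 0):
  seg 1: up by d7 = 877/10 → (0, 877/10)
  seg 2: down by d3 = 5/3 → (0, 2581/30)
  seg 3: left by d7 = 877/10 → (-877/10, 2581/30)
  seg 4: up by d3 = 5/3 → (-877/10, 877/10)
  seg 5: right by d2 = 19 → (-687/10, 877/10)
  seg 6: up by d3 = 5/3 → (-687/10, 2681/30)
  seg 7: left by d8 = 367/3 → (-5731/30, 2681/30)
  seg 8: down by d5 = 38 → (-5731/30, 1541/30)
  seg 9: up by d3 = 5/3 → (-5731/30, 1591/30)

d4 = 53/5
d5 = 38
d6 = 57
d7 = 877/10
d8 = 367/3
d9 = -42/5
endpoint = (-5731/30, 1591/30)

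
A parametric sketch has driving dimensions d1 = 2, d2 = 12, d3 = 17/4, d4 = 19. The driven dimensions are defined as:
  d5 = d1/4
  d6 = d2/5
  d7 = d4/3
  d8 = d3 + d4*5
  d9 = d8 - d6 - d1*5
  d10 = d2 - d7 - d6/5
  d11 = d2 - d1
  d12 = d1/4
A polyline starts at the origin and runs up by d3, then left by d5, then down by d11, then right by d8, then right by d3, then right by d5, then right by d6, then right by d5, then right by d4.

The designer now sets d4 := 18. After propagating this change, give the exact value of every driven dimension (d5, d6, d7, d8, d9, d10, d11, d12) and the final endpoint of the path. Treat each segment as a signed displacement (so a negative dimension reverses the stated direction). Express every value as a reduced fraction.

Apply edit: d4 := 18
  d5 = d1/4 = 1/2
  d6 = d2/5 = 12/5
  d7 = d4/3 = 6
  d8 = d3 + d4*5 = 377/4
  d9 = d8 - d6 - d1*5 = 1637/20
  d10 = d2 - d7 - d6/5 = 138/25
  d11 = d2 - d1 = 10
  d12 = d1/4 = 1/2
Walk from origin (0, 0):
  seg 1: up by d3 = 17/4 → (0, 17/4)
  seg 2: left by d5 = 1/2 → (-1/2, 17/4)
  seg 3: down by d11 = 10 → (-1/2, -23/4)
  seg 4: right by d8 = 377/4 → (375/4, -23/4)
  seg 5: right by d3 = 17/4 → (98, -23/4)
  seg 6: right by d5 = 1/2 → (197/2, -23/4)
  seg 7: right by d6 = 12/5 → (1009/10, -23/4)
  seg 8: right by d5 = 1/2 → (507/5, -23/4)
  seg 9: right by d4 = 18 → (597/5, -23/4)

d5 = 1/2
d6 = 12/5
d7 = 6
d8 = 377/4
d9 = 1637/20
d10 = 138/25
d11 = 10
d12 = 1/2
endpoint = (597/5, -23/4)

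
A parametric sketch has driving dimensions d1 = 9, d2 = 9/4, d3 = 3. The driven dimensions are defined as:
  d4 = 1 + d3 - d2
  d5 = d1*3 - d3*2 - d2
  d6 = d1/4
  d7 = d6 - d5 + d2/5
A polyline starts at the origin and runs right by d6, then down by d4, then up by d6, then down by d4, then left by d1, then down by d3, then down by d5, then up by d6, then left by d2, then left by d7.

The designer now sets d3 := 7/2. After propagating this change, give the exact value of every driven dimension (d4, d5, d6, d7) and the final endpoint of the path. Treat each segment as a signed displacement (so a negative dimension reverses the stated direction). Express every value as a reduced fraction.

Apply edit: d3 := 7/2
  d4 = 1 + d3 - d2 = 9/4
  d5 = d1*3 - d3*2 - d2 = 71/4
  d6 = d1/4 = 9/4
  d7 = d6 - d5 + d2/5 = -301/20
Walk from origin (0, 0):
  seg 1: right by d6 = 9/4 → (9/4, 0)
  seg 2: down by d4 = 9/4 → (9/4, -9/4)
  seg 3: up by d6 = 9/4 → (9/4, 0)
  seg 4: down by d4 = 9/4 → (9/4, -9/4)
  seg 5: left by d1 = 9 → (-27/4, -9/4)
  seg 6: down by d3 = 7/2 → (-27/4, -23/4)
  seg 7: down by d5 = 71/4 → (-27/4, -47/2)
  seg 8: up by d6 = 9/4 → (-27/4, -85/4)
  seg 9: left by d2 = 9/4 → (-9, -85/4)
  seg 10: left by d7 = -301/20 → (121/20, -85/4)

d4 = 9/4
d5 = 71/4
d6 = 9/4
d7 = -301/20
endpoint = (121/20, -85/4)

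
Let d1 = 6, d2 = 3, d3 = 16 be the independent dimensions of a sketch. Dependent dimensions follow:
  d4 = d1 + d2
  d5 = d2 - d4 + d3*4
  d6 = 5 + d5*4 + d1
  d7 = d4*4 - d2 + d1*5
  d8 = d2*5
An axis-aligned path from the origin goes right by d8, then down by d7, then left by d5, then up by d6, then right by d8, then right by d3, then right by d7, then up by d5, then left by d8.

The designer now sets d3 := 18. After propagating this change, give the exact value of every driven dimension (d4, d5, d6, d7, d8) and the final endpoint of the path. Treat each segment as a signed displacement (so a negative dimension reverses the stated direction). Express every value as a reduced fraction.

Apply edit: d3 := 18
  d4 = d1 + d2 = 9
  d5 = d2 - d4 + d3*4 = 66
  d6 = 5 + d5*4 + d1 = 275
  d7 = d4*4 - d2 + d1*5 = 63
  d8 = d2*5 = 15
Walk from origin (0, 0):
  seg 1: right by d8 = 15 → (15, 0)
  seg 2: down by d7 = 63 → (15, -63)
  seg 3: left by d5 = 66 → (-51, -63)
  seg 4: up by d6 = 275 → (-51, 212)
  seg 5: right by d8 = 15 → (-36, 212)
  seg 6: right by d3 = 18 → (-18, 212)
  seg 7: right by d7 = 63 → (45, 212)
  seg 8: up by d5 = 66 → (45, 278)
  seg 9: left by d8 = 15 → (30, 278)

d4 = 9
d5 = 66
d6 = 275
d7 = 63
d8 = 15
endpoint = (30, 278)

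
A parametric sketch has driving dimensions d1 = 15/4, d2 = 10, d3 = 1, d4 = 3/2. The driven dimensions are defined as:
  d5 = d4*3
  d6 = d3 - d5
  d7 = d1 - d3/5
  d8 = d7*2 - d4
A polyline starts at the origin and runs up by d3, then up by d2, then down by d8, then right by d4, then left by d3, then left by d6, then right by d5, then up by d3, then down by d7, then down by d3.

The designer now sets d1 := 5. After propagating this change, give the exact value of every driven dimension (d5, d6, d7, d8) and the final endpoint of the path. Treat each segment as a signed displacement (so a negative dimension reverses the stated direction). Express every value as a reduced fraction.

d5 = 9/2
d6 = -7/2
d7 = 24/5
d8 = 81/10
endpoint = (17/2, -19/10)

Apply edit: d1 := 5
  d5 = d4*3 = 9/2
  d6 = d3 - d5 = -7/2
  d7 = d1 - d3/5 = 24/5
  d8 = d7*2 - d4 = 81/10
Walk from origin (0, 0):
  seg 1: up by d3 = 1 → (0, 1)
  seg 2: up by d2 = 10 → (0, 11)
  seg 3: down by d8 = 81/10 → (0, 29/10)
  seg 4: right by d4 = 3/2 → (3/2, 29/10)
  seg 5: left by d3 = 1 → (1/2, 29/10)
  seg 6: left by d6 = -7/2 → (4, 29/10)
  seg 7: right by d5 = 9/2 → (17/2, 29/10)
  seg 8: up by d3 = 1 → (17/2, 39/10)
  seg 9: down by d7 = 24/5 → (17/2, -9/10)
  seg 10: down by d3 = 1 → (17/2, -19/10)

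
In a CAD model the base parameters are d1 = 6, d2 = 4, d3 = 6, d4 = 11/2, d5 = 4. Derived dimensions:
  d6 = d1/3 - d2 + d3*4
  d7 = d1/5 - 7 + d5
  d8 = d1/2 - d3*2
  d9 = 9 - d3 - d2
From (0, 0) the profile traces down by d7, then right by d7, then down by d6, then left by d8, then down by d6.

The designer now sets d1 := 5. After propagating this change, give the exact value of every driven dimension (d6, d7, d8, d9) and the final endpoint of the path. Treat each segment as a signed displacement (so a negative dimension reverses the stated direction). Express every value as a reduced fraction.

Apply edit: d1 := 5
  d6 = d1/3 - d2 + d3*4 = 65/3
  d7 = d1/5 - 7 + d5 = -2
  d8 = d1/2 - d3*2 = -19/2
  d9 = 9 - d3 - d2 = -1
Walk from origin (0, 0):
  seg 1: down by d7 = -2 → (0, 2)
  seg 2: right by d7 = -2 → (-2, 2)
  seg 3: down by d6 = 65/3 → (-2, -59/3)
  seg 4: left by d8 = -19/2 → (15/2, -59/3)
  seg 5: down by d6 = 65/3 → (15/2, -124/3)

d6 = 65/3
d7 = -2
d8 = -19/2
d9 = -1
endpoint = (15/2, -124/3)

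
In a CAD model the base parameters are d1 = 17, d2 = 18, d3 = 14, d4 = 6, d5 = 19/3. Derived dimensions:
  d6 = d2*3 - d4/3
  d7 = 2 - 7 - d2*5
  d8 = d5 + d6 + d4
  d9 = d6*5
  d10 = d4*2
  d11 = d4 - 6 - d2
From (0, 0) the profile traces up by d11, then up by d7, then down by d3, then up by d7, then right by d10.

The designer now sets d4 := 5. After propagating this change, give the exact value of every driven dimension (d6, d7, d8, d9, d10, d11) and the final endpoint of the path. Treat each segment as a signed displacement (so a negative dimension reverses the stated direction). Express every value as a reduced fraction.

d6 = 157/3
d7 = -95
d8 = 191/3
d9 = 785/3
d10 = 10
d11 = -19
endpoint = (10, -223)

Apply edit: d4 := 5
  d6 = d2*3 - d4/3 = 157/3
  d7 = 2 - 7 - d2*5 = -95
  d8 = d5 + d6 + d4 = 191/3
  d9 = d6*5 = 785/3
  d10 = d4*2 = 10
  d11 = d4 - 6 - d2 = -19
Walk from origin (0, 0):
  seg 1: up by d11 = -19 → (0, -19)
  seg 2: up by d7 = -95 → (0, -114)
  seg 3: down by d3 = 14 → (0, -128)
  seg 4: up by d7 = -95 → (0, -223)
  seg 5: right by d10 = 10 → (10, -223)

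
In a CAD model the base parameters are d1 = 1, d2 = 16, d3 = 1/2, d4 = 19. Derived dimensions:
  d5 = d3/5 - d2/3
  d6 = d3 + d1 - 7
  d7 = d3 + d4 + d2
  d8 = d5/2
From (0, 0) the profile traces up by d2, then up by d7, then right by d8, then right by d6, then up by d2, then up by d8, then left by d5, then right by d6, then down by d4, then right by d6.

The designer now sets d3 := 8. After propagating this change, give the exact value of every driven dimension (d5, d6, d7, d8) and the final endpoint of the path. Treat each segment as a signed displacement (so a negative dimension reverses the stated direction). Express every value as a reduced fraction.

d5 = -56/15
d6 = 2
d7 = 43
d8 = -28/15
endpoint = (118/15, 812/15)

Apply edit: d3 := 8
  d5 = d3/5 - d2/3 = -56/15
  d6 = d3 + d1 - 7 = 2
  d7 = d3 + d4 + d2 = 43
  d8 = d5/2 = -28/15
Walk from origin (0, 0):
  seg 1: up by d2 = 16 → (0, 16)
  seg 2: up by d7 = 43 → (0, 59)
  seg 3: right by d8 = -28/15 → (-28/15, 59)
  seg 4: right by d6 = 2 → (2/15, 59)
  seg 5: up by d2 = 16 → (2/15, 75)
  seg 6: up by d8 = -28/15 → (2/15, 1097/15)
  seg 7: left by d5 = -56/15 → (58/15, 1097/15)
  seg 8: right by d6 = 2 → (88/15, 1097/15)
  seg 9: down by d4 = 19 → (88/15, 812/15)
  seg 10: right by d6 = 2 → (118/15, 812/15)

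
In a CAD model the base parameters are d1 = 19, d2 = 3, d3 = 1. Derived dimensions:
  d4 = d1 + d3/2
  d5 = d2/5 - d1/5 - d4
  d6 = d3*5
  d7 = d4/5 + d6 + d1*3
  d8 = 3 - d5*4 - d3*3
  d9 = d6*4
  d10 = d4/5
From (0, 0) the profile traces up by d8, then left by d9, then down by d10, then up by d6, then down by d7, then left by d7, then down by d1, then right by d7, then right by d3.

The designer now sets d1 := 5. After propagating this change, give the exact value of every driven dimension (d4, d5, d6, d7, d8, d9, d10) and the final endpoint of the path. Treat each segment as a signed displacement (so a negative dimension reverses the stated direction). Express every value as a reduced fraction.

Apply edit: d1 := 5
  d4 = d1 + d3/2 = 11/2
  d5 = d2/5 - d1/5 - d4 = -59/10
  d6 = d3*5 = 5
  d7 = d4/5 + d6 + d1*3 = 211/10
  d8 = 3 - d5*4 - d3*3 = 118/5
  d9 = d6*4 = 20
  d10 = d4/5 = 11/10
Walk from origin (0, 0):
  seg 1: up by d8 = 118/5 → (0, 118/5)
  seg 2: left by d9 = 20 → (-20, 118/5)
  seg 3: down by d10 = 11/10 → (-20, 45/2)
  seg 4: up by d6 = 5 → (-20, 55/2)
  seg 5: down by d7 = 211/10 → (-20, 32/5)
  seg 6: left by d7 = 211/10 → (-411/10, 32/5)
  seg 7: down by d1 = 5 → (-411/10, 7/5)
  seg 8: right by d7 = 211/10 → (-20, 7/5)
  seg 9: right by d3 = 1 → (-19, 7/5)

d4 = 11/2
d5 = -59/10
d6 = 5
d7 = 211/10
d8 = 118/5
d9 = 20
d10 = 11/10
endpoint = (-19, 7/5)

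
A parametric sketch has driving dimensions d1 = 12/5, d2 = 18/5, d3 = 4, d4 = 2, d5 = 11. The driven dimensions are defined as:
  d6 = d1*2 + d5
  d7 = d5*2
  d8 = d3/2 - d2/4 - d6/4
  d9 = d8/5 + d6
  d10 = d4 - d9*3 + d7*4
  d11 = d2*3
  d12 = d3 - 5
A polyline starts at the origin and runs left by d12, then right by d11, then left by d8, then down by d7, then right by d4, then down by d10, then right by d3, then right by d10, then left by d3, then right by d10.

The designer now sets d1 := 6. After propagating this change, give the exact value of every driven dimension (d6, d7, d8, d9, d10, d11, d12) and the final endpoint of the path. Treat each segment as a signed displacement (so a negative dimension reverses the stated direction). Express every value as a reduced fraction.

d6 = 23
d7 = 22
d8 = -93/20
d9 = 2207/100
d10 = 2379/100
d11 = 54/5
d12 = -1
endpoint = (6603/100, -4579/100)

Apply edit: d1 := 6
  d6 = d1*2 + d5 = 23
  d7 = d5*2 = 22
  d8 = d3/2 - d2/4 - d6/4 = -93/20
  d9 = d8/5 + d6 = 2207/100
  d10 = d4 - d9*3 + d7*4 = 2379/100
  d11 = d2*3 = 54/5
  d12 = d3 - 5 = -1
Walk from origin (0, 0):
  seg 1: left by d12 = -1 → (1, 0)
  seg 2: right by d11 = 54/5 → (59/5, 0)
  seg 3: left by d8 = -93/20 → (329/20, 0)
  seg 4: down by d7 = 22 → (329/20, -22)
  seg 5: right by d4 = 2 → (369/20, -22)
  seg 6: down by d10 = 2379/100 → (369/20, -4579/100)
  seg 7: right by d3 = 4 → (449/20, -4579/100)
  seg 8: right by d10 = 2379/100 → (1156/25, -4579/100)
  seg 9: left by d3 = 4 → (1056/25, -4579/100)
  seg 10: right by d10 = 2379/100 → (6603/100, -4579/100)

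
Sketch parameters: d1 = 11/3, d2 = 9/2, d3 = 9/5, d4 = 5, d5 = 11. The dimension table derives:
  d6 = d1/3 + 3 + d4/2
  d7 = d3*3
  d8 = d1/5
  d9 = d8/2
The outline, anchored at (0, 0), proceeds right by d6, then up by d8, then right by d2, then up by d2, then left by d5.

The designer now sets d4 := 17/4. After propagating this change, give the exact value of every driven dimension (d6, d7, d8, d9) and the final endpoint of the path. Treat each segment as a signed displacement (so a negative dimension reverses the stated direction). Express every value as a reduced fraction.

d6 = 457/72
d7 = 27/5
d8 = 11/15
d9 = 11/30
endpoint = (-11/72, 157/30)

Apply edit: d4 := 17/4
  d6 = d1/3 + 3 + d4/2 = 457/72
  d7 = d3*3 = 27/5
  d8 = d1/5 = 11/15
  d9 = d8/2 = 11/30
Walk from origin (0, 0):
  seg 1: right by d6 = 457/72 → (457/72, 0)
  seg 2: up by d8 = 11/15 → (457/72, 11/15)
  seg 3: right by d2 = 9/2 → (781/72, 11/15)
  seg 4: up by d2 = 9/2 → (781/72, 157/30)
  seg 5: left by d5 = 11 → (-11/72, 157/30)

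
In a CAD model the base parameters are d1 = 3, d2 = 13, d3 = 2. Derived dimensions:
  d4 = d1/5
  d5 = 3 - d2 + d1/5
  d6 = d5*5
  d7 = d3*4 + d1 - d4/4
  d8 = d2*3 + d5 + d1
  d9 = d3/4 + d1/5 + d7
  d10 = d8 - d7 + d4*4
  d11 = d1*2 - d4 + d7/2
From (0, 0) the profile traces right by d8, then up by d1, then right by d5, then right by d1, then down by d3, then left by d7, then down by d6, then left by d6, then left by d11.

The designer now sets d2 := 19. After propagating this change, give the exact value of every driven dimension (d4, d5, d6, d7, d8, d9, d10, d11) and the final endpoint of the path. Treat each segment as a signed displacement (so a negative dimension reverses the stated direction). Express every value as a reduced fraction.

d4 = 3/5
d5 = -77/5
d6 = -77
d7 = 217/20
d8 = 223/5
d9 = 239/20
d10 = 723/20
d11 = 433/40
endpoint = (3501/40, 78)

Apply edit: d2 := 19
  d4 = d1/5 = 3/5
  d5 = 3 - d2 + d1/5 = -77/5
  d6 = d5*5 = -77
  d7 = d3*4 + d1 - d4/4 = 217/20
  d8 = d2*3 + d5 + d1 = 223/5
  d9 = d3/4 + d1/5 + d7 = 239/20
  d10 = d8 - d7 + d4*4 = 723/20
  d11 = d1*2 - d4 + d7/2 = 433/40
Walk from origin (0, 0):
  seg 1: right by d8 = 223/5 → (223/5, 0)
  seg 2: up by d1 = 3 → (223/5, 3)
  seg 3: right by d5 = -77/5 → (146/5, 3)
  seg 4: right by d1 = 3 → (161/5, 3)
  seg 5: down by d3 = 2 → (161/5, 1)
  seg 6: left by d7 = 217/20 → (427/20, 1)
  seg 7: down by d6 = -77 → (427/20, 78)
  seg 8: left by d6 = -77 → (1967/20, 78)
  seg 9: left by d11 = 433/40 → (3501/40, 78)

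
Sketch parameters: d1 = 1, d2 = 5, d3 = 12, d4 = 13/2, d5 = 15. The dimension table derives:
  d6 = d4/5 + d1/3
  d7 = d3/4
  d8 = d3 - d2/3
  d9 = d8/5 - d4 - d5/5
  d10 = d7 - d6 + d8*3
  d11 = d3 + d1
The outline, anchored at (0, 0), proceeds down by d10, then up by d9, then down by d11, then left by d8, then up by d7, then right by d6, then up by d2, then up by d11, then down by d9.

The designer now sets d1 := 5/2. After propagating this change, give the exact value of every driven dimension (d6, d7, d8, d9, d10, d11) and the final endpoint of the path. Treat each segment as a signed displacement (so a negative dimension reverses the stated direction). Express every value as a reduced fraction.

d6 = 32/15
d7 = 3
d8 = 31/3
d9 = -223/30
d10 = 478/15
d11 = 29/2
endpoint = (-41/5, -358/15)

Apply edit: d1 := 5/2
  d6 = d4/5 + d1/3 = 32/15
  d7 = d3/4 = 3
  d8 = d3 - d2/3 = 31/3
  d9 = d8/5 - d4 - d5/5 = -223/30
  d10 = d7 - d6 + d8*3 = 478/15
  d11 = d3 + d1 = 29/2
Walk from origin (0, 0):
  seg 1: down by d10 = 478/15 → (0, -478/15)
  seg 2: up by d9 = -223/30 → (0, -393/10)
  seg 3: down by d11 = 29/2 → (0, -269/5)
  seg 4: left by d8 = 31/3 → (-31/3, -269/5)
  seg 5: up by d7 = 3 → (-31/3, -254/5)
  seg 6: right by d6 = 32/15 → (-41/5, -254/5)
  seg 7: up by d2 = 5 → (-41/5, -229/5)
  seg 8: up by d11 = 29/2 → (-41/5, -313/10)
  seg 9: down by d9 = -223/30 → (-41/5, -358/15)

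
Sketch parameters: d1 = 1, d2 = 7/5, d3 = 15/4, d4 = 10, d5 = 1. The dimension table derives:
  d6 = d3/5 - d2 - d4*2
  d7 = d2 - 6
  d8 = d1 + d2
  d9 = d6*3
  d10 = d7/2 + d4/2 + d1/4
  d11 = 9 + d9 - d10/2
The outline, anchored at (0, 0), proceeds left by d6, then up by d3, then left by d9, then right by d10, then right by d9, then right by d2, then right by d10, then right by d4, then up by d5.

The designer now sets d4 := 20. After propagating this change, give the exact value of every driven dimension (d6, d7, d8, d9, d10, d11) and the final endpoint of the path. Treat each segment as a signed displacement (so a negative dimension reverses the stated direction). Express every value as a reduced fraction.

d6 = -813/20
d7 = -23/5
d8 = 12/5
d9 = -2439/20
d10 = 159/20
d11 = -4677/40
endpoint = (1559/20, 19/4)

Apply edit: d4 := 20
  d6 = d3/5 - d2 - d4*2 = -813/20
  d7 = d2 - 6 = -23/5
  d8 = d1 + d2 = 12/5
  d9 = d6*3 = -2439/20
  d10 = d7/2 + d4/2 + d1/4 = 159/20
  d11 = 9 + d9 - d10/2 = -4677/40
Walk from origin (0, 0):
  seg 1: left by d6 = -813/20 → (813/20, 0)
  seg 2: up by d3 = 15/4 → (813/20, 15/4)
  seg 3: left by d9 = -2439/20 → (813/5, 15/4)
  seg 4: right by d10 = 159/20 → (3411/20, 15/4)
  seg 5: right by d9 = -2439/20 → (243/5, 15/4)
  seg 6: right by d2 = 7/5 → (50, 15/4)
  seg 7: right by d10 = 159/20 → (1159/20, 15/4)
  seg 8: right by d4 = 20 → (1559/20, 15/4)
  seg 9: up by d5 = 1 → (1559/20, 19/4)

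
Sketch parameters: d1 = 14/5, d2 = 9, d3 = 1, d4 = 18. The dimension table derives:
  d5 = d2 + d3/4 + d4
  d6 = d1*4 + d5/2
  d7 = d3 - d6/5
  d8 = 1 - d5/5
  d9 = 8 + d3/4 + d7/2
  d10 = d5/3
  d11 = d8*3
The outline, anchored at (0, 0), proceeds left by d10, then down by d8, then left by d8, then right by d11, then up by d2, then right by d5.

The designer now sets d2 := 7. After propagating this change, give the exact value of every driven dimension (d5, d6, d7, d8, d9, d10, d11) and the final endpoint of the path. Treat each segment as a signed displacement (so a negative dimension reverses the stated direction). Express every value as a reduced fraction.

d5 = 101/4
d6 = 953/40
d7 = -753/200
d8 = -81/20
d9 = 2547/400
d10 = 101/12
d11 = -243/20
endpoint = (131/15, 221/20)

Apply edit: d2 := 7
  d5 = d2 + d3/4 + d4 = 101/4
  d6 = d1*4 + d5/2 = 953/40
  d7 = d3 - d6/5 = -753/200
  d8 = 1 - d5/5 = -81/20
  d9 = 8 + d3/4 + d7/2 = 2547/400
  d10 = d5/3 = 101/12
  d11 = d8*3 = -243/20
Walk from origin (0, 0):
  seg 1: left by d10 = 101/12 → (-101/12, 0)
  seg 2: down by d8 = -81/20 → (-101/12, 81/20)
  seg 3: left by d8 = -81/20 → (-131/30, 81/20)
  seg 4: right by d11 = -243/20 → (-991/60, 81/20)
  seg 5: up by d2 = 7 → (-991/60, 221/20)
  seg 6: right by d5 = 101/4 → (131/15, 221/20)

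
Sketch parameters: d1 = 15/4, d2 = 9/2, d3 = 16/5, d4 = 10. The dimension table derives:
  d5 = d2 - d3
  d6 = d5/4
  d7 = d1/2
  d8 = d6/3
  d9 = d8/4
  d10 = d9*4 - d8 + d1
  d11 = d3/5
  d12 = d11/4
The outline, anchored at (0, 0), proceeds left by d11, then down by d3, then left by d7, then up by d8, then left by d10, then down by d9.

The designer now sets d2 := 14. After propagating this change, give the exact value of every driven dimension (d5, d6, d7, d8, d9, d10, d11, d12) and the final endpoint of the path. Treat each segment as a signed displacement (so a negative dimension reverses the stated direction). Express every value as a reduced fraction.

Apply edit: d2 := 14
  d5 = d2 - d3 = 54/5
  d6 = d5/4 = 27/10
  d7 = d1/2 = 15/8
  d8 = d6/3 = 9/10
  d9 = d8/4 = 9/40
  d10 = d9*4 - d8 + d1 = 15/4
  d11 = d3/5 = 16/25
  d12 = d11/4 = 4/25
Walk from origin (0, 0):
  seg 1: left by d11 = 16/25 → (-16/25, 0)
  seg 2: down by d3 = 16/5 → (-16/25, -16/5)
  seg 3: left by d7 = 15/8 → (-503/200, -16/5)
  seg 4: up by d8 = 9/10 → (-503/200, -23/10)
  seg 5: left by d10 = 15/4 → (-1253/200, -23/10)
  seg 6: down by d9 = 9/40 → (-1253/200, -101/40)

d5 = 54/5
d6 = 27/10
d7 = 15/8
d8 = 9/10
d9 = 9/40
d10 = 15/4
d11 = 16/25
d12 = 4/25
endpoint = (-1253/200, -101/40)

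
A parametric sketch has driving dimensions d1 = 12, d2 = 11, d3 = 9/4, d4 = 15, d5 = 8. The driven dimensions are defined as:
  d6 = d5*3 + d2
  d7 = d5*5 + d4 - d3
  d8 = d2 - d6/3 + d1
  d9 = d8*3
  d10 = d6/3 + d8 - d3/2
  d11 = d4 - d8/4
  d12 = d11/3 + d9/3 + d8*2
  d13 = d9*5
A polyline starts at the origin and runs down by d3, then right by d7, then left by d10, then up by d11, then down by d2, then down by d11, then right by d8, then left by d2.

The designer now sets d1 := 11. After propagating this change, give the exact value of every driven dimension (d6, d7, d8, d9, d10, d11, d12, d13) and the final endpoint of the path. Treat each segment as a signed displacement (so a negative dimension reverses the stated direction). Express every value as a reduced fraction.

d6 = 35
d7 = 211/4
d8 = 31/3
d9 = 31
d10 = 167/8
d11 = 149/12
d12 = 1265/36
d13 = 155
endpoint = (749/24, -53/4)

Apply edit: d1 := 11
  d6 = d5*3 + d2 = 35
  d7 = d5*5 + d4 - d3 = 211/4
  d8 = d2 - d6/3 + d1 = 31/3
  d9 = d8*3 = 31
  d10 = d6/3 + d8 - d3/2 = 167/8
  d11 = d4 - d8/4 = 149/12
  d12 = d11/3 + d9/3 + d8*2 = 1265/36
  d13 = d9*5 = 155
Walk from origin (0, 0):
  seg 1: down by d3 = 9/4 → (0, -9/4)
  seg 2: right by d7 = 211/4 → (211/4, -9/4)
  seg 3: left by d10 = 167/8 → (255/8, -9/4)
  seg 4: up by d11 = 149/12 → (255/8, 61/6)
  seg 5: down by d2 = 11 → (255/8, -5/6)
  seg 6: down by d11 = 149/12 → (255/8, -53/4)
  seg 7: right by d8 = 31/3 → (1013/24, -53/4)
  seg 8: left by d2 = 11 → (749/24, -53/4)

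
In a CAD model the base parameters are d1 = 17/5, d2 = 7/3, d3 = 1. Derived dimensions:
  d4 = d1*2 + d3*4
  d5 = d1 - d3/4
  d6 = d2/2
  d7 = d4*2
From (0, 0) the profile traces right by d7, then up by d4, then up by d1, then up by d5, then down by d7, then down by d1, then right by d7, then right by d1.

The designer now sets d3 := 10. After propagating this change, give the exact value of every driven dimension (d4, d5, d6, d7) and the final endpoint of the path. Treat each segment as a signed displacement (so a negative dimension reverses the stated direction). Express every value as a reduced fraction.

d4 = 234/5
d5 = 9/10
d6 = 7/6
d7 = 468/5
endpoint = (953/5, -459/10)

Apply edit: d3 := 10
  d4 = d1*2 + d3*4 = 234/5
  d5 = d1 - d3/4 = 9/10
  d6 = d2/2 = 7/6
  d7 = d4*2 = 468/5
Walk from origin (0, 0):
  seg 1: right by d7 = 468/5 → (468/5, 0)
  seg 2: up by d4 = 234/5 → (468/5, 234/5)
  seg 3: up by d1 = 17/5 → (468/5, 251/5)
  seg 4: up by d5 = 9/10 → (468/5, 511/10)
  seg 5: down by d7 = 468/5 → (468/5, -85/2)
  seg 6: down by d1 = 17/5 → (468/5, -459/10)
  seg 7: right by d7 = 468/5 → (936/5, -459/10)
  seg 8: right by d1 = 17/5 → (953/5, -459/10)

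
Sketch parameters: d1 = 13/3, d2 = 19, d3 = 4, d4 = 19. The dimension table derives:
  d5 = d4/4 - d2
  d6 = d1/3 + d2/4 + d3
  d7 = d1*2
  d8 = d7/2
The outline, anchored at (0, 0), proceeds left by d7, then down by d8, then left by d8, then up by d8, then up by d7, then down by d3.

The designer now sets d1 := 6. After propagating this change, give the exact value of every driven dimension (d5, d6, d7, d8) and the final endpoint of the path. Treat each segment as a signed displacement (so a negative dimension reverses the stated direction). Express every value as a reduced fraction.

d5 = -57/4
d6 = 43/4
d7 = 12
d8 = 6
endpoint = (-18, 8)

Apply edit: d1 := 6
  d5 = d4/4 - d2 = -57/4
  d6 = d1/3 + d2/4 + d3 = 43/4
  d7 = d1*2 = 12
  d8 = d7/2 = 6
Walk from origin (0, 0):
  seg 1: left by d7 = 12 → (-12, 0)
  seg 2: down by d8 = 6 → (-12, -6)
  seg 3: left by d8 = 6 → (-18, -6)
  seg 4: up by d8 = 6 → (-18, 0)
  seg 5: up by d7 = 12 → (-18, 12)
  seg 6: down by d3 = 4 → (-18, 8)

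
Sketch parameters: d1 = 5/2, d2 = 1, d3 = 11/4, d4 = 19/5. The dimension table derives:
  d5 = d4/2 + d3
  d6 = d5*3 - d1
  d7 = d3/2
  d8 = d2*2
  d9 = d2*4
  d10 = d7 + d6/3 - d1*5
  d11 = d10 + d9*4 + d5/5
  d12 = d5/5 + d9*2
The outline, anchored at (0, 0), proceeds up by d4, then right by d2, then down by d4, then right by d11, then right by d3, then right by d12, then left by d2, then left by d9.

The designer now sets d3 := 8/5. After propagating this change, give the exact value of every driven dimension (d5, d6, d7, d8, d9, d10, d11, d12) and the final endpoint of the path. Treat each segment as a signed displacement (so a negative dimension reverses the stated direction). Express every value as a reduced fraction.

Apply edit: d3 := 8/5
  d5 = d4/2 + d3 = 7/2
  d6 = d5*3 - d1 = 8
  d7 = d3/2 = 4/5
  d8 = d2*2 = 2
  d9 = d2*4 = 4
  d10 = d7 + d6/3 - d1*5 = -271/30
  d11 = d10 + d9*4 + d5/5 = 23/3
  d12 = d5/5 + d9*2 = 87/10
Walk from origin (0, 0):
  seg 1: up by d4 = 19/5 → (0, 19/5)
  seg 2: right by d2 = 1 → (1, 19/5)
  seg 3: down by d4 = 19/5 → (1, 0)
  seg 4: right by d11 = 23/3 → (26/3, 0)
  seg 5: right by d3 = 8/5 → (154/15, 0)
  seg 6: right by d12 = 87/10 → (569/30, 0)
  seg 7: left by d2 = 1 → (539/30, 0)
  seg 8: left by d9 = 4 → (419/30, 0)

d5 = 7/2
d6 = 8
d7 = 4/5
d8 = 2
d9 = 4
d10 = -271/30
d11 = 23/3
d12 = 87/10
endpoint = (419/30, 0)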